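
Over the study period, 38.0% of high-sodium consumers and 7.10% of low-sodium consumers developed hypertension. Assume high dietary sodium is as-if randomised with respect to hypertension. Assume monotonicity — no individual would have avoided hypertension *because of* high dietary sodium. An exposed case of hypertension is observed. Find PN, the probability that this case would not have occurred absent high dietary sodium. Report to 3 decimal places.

PN ≈ 0.813

p₁ = 0.38, p₀ = 0.071.
Under exogeneity and monotonicity, PN = (p₁ − p₀) / p₁.
PN = (0.38 − 0.071) / 0.38 = 0.309 / 0.38 ≈ 0.8132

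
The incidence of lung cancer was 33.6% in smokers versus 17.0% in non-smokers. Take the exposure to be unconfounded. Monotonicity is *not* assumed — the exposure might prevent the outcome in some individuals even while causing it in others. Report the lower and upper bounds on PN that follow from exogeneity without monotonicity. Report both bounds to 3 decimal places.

p₁ = 0.336, p₀ = 0.17.
Under exogeneity alone the bounds on PN are max{0,(p₁−p₀)/p₁} ≤ PN ≤ min{1,(1−p₀)/p₁}.
  lower = (p₁ − p₀)/p₁ = 0.166 / 0.336 ≈ 0.4940
  upper = min{1, (1 − p₀)/p₁} = 0.83 / 0.336 ≈ 2.4702 → capped at 1

0.494 ≤ PN ≤ 1.000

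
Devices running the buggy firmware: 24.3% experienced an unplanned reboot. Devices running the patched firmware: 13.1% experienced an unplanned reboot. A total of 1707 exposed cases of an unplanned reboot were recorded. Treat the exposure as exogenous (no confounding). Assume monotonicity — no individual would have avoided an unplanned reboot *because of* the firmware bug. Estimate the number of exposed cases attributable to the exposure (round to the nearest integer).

about 787 cases

p₁ = 0.243, p₀ = 0.131.
PN = (p₁ − p₀)/p₁ = (0.243 − 0.131) / 0.243 ≈ 0.46091.
Attributable cases ≈ PN × (exposed cases) = 0.46091 × 1707 ≈ 786.77.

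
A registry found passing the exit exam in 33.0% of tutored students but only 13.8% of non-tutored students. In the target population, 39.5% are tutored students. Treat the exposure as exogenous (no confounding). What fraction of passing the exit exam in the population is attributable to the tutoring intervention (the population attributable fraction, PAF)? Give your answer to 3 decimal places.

p₁ = 0.33, p₀ = 0.138.
Overall risk P(Y=1) = π·p₁ + (1−π)·p₀ = 0.395×0.33 + 0.605×0.138 = 0.21384.
Under exogeneity, PAF = [P(Y=1) − p₀] / P(Y=1).
PAF = (0.21384 − 0.138) / 0.21384 ≈ 0.3547

PAF ≈ 0.355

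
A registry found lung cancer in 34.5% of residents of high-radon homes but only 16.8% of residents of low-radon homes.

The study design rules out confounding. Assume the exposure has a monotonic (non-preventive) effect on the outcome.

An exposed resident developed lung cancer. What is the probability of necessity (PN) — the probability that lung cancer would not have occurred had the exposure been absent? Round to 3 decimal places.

PN ≈ 0.513

p₁ = 0.345, p₀ = 0.168.
Under exogeneity and monotonicity, PN = (p₁ − p₀) / p₁.
PN = (0.345 − 0.168) / 0.345 = 0.177 / 0.345 ≈ 0.5130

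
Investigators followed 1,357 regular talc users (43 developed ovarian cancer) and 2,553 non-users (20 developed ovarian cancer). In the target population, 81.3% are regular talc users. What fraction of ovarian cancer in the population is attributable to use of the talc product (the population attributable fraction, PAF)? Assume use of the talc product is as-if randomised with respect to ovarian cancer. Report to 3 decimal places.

p₁ = P(outcome | exposed) = 43/1357 = 0.031688
p₀ = P(outcome | unexposed) = 20/2553 = 0.0078339
Overall risk P(Y=1) = π·p₁ + (1−π)·p₀ = 0.813×0.031688 + 0.187×0.0078339 = 0.027227.
Under exogeneity, PAF = [P(Y=1) − p₀] / P(Y=1).
PAF = (0.027227 − 0.0078339) / 0.027227 ≈ 0.7123

PAF ≈ 0.712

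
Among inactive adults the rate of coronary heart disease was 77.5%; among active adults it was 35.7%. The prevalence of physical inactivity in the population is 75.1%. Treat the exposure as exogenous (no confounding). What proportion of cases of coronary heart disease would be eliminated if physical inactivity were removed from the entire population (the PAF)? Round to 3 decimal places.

p₁ = 0.775, p₀ = 0.357.
Overall risk P(Y=1) = π·p₁ + (1−π)·p₀ = 0.751×0.775 + 0.249×0.357 = 0.67092.
Under exogeneity, PAF = [P(Y=1) − p₀] / P(Y=1).
PAF = (0.67092 − 0.357) / 0.67092 ≈ 0.4679

PAF ≈ 0.468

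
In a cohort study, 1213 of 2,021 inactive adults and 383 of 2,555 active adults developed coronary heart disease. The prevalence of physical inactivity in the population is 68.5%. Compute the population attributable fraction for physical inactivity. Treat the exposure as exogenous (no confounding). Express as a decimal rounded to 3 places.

PAF ≈ 0.673

p₁ = P(outcome | exposed) = 1213/2021 = 0.6002
p₀ = P(outcome | unexposed) = 383/2555 = 0.1499
Overall risk P(Y=1) = π·p₁ + (1−π)·p₀ = 0.685×0.6002 + 0.315×0.1499 = 0.45835.
Under exogeneity, PAF = [P(Y=1) − p₀] / P(Y=1).
PAF = (0.45835 − 0.1499) / 0.45835 ≈ 0.6730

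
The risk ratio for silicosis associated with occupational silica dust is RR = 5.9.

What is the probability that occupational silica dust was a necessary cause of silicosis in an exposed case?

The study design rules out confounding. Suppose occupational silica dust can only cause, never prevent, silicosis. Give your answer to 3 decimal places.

Under exogeneity and monotonicity, PN = (RR − 1) / RR = 1 − 1/RR.
PN = (5.9 − 1) / 5.9 = 4.9 / 5.9 ≈ 0.8305

PN ≈ 0.831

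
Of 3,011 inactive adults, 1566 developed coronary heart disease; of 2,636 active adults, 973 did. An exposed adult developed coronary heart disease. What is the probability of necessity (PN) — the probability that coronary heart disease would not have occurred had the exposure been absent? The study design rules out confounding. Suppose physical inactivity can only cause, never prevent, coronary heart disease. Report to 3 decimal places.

p₁ = P(outcome | exposed) = 1566/3011 = 0.52009
p₀ = P(outcome | unexposed) = 973/2636 = 0.36912
Under exogeneity and monotonicity, PN = (p₁ − p₀) / p₁.
PN = (0.52009 − 0.36912) / 0.52009 = 0.15097 / 0.52009 ≈ 0.2903

PN ≈ 0.290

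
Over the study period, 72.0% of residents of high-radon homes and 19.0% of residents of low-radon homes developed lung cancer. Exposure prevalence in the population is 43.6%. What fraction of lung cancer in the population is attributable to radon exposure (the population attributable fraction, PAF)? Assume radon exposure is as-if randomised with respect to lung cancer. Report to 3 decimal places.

PAF ≈ 0.549

p₁ = 0.72, p₀ = 0.19.
Overall risk P(Y=1) = π·p₁ + (1−π)·p₀ = 0.436×0.72 + 0.564×0.19 = 0.42108.
Under exogeneity, PAF = [P(Y=1) − p₀] / P(Y=1).
PAF = (0.42108 − 0.19) / 0.42108 ≈ 0.5488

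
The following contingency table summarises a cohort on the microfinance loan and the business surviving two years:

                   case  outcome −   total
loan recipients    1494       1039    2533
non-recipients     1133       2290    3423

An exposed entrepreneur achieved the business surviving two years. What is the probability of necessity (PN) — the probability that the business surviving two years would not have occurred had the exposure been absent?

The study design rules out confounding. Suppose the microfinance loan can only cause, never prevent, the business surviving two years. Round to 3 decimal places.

PN ≈ 0.439

p₁ = P(outcome | exposed) = 1494/2533 = 0.58981
p₀ = P(outcome | unexposed) = 1133/3423 = 0.331
Under exogeneity and monotonicity, PN = (p₁ − p₀)/p₁.
PN = (0.58981 − 0.331) / 0.58981 ≈ 0.4388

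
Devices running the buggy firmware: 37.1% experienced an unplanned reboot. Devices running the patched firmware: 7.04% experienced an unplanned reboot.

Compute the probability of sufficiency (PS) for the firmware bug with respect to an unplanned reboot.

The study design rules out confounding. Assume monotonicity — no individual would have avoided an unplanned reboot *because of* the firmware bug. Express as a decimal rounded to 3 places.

PS ≈ 0.323

p₁ = 0.371, p₀ = 0.0704.
Under exogeneity and monotonicity, PS = (p₁ − p₀) / (1 − p₀).
PS = (0.371 − 0.0704) / (1 − 0.0704) = 0.3006 / 0.9296 ≈ 0.3234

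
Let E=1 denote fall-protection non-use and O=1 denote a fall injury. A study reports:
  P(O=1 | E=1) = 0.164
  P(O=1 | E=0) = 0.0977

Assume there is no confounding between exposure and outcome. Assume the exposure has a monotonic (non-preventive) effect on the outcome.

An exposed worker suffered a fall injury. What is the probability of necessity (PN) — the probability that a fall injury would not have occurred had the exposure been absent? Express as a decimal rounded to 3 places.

PN ≈ 0.404

Let p₁ = 0.164, p₀ = 0.0977.
Under exogeneity and monotonicity, PN = (p₁ − p₀) / p₁.
PN = (0.164 − 0.0977) / 0.164 = 0.0663 / 0.164 ≈ 0.4043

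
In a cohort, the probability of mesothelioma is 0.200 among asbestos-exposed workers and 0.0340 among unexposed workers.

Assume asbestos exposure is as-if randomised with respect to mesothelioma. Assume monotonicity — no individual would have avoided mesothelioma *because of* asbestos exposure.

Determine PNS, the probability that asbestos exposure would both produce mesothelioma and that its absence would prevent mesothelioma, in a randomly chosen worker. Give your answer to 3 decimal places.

PNS ≈ 0.166

Let p₁ = 0.2, p₀ = 0.034.
Under exogeneity and monotonicity, PNS = p₁ − p₀.
PNS = 0.2 − 0.034 = 0.166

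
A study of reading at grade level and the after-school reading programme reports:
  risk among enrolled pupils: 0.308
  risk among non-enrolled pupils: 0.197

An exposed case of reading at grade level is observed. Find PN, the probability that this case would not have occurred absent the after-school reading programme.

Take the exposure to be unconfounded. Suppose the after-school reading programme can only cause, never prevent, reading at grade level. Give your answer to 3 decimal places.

PN ≈ 0.360

Let p₁ = 0.308, p₀ = 0.197.
Under exogeneity and monotonicity, PN = (p₁ − p₀) / p₁.
PN = (0.308 − 0.197) / 0.308 = 0.111 / 0.308 ≈ 0.3604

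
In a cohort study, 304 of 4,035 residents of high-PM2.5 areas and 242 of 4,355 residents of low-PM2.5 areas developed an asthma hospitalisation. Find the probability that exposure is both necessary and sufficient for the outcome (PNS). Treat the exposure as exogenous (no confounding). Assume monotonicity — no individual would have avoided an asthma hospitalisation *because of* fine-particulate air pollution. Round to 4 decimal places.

p₁ = P(outcome | exposed) = 304/4035 = 0.075341
p₀ = P(outcome | unexposed) = 242/4355 = 0.055568
Under exogeneity and monotonicity, PNS = p₁ − p₀.
PNS = 0.075341 − 0.055568 = 0.019772

PNS ≈ 0.0198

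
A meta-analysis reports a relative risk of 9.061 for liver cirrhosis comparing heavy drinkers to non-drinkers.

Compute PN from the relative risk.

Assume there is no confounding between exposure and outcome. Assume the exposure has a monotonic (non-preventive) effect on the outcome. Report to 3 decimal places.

PN ≈ 0.890

Under exogeneity and monotonicity, PN = (RR − 1) / RR = 1 − 1/RR.
PN = (9.061 − 1) / 9.061 = 8.061 / 9.061 ≈ 0.8896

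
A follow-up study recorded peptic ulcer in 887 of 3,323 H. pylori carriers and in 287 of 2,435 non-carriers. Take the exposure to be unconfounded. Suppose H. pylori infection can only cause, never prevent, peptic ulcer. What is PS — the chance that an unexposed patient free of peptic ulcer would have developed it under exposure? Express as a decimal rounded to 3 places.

p₁ = P(outcome | exposed) = 887/3323 = 0.26693
p₀ = P(outcome | unexposed) = 287/2435 = 0.11786
Under exogeneity and monotonicity, PS = (p₁ − p₀) / (1 − p₀).
PS = (0.26693 − 0.11786) / (1 − 0.11786) = 0.14906 / 0.88214 ≈ 0.1690

PS ≈ 0.169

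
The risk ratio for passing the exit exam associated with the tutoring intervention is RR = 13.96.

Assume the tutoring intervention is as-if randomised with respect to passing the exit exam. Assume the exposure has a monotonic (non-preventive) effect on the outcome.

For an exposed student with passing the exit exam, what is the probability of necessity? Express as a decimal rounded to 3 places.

Under exogeneity and monotonicity, PN = (RR − 1) / RR = 1 − 1/RR.
PN = (13.96 − 1) / 13.96 = 12.96 / 13.96 ≈ 0.9284

PN ≈ 0.928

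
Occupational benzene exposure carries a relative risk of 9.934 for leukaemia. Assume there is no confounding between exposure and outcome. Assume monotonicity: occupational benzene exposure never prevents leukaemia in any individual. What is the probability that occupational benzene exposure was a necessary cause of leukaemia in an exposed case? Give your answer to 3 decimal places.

Under exogeneity and monotonicity, PN = (RR − 1) / RR = 1 − 1/RR.
PN = (9.934 − 1) / 9.934 = 8.934 / 9.934 ≈ 0.8993

PN ≈ 0.899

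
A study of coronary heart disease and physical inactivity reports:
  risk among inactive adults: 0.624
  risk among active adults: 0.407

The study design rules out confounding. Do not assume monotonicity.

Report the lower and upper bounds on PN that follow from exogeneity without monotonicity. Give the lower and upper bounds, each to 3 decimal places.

0.348 ≤ PN ≤ 0.950

Let p₁ = 0.624, p₀ = 0.407.
Under exogeneity alone the bounds on PN are max{0,(p₁−p₀)/p₁} ≤ PN ≤ min{1,(1−p₀)/p₁}.
  lower = (p₁ − p₀)/p₁ = 0.217 / 0.624 ≈ 0.3478
  upper = min{1, (1 − p₀)/p₁} = 0.593 / 0.624 ≈ 0.9503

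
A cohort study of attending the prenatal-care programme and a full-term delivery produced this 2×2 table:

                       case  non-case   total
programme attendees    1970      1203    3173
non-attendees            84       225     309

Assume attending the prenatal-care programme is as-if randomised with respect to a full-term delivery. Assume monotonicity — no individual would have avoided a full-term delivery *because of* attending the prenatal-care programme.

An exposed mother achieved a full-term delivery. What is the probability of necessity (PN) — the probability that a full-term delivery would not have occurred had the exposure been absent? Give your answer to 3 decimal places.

p₁ = P(outcome | exposed) = 1970/3173 = 0.62086
p₀ = P(outcome | unexposed) = 84/309 = 0.27184
Under exogeneity and monotonicity, PN = (p₁ − p₀) / p₁.
PN = (0.62086 − 0.27184) / 0.62086 = 0.34902 / 0.62086 ≈ 0.5622

PN ≈ 0.562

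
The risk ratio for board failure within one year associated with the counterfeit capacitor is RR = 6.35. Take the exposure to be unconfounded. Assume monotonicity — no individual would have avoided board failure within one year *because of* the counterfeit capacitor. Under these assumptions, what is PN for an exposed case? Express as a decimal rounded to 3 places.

PN ≈ 0.843

Under exogeneity and monotonicity, PN = (RR − 1) / RR = 1 − 1/RR.
PN = (6.35 − 1) / 6.35 = 5.35 / 6.35 ≈ 0.8425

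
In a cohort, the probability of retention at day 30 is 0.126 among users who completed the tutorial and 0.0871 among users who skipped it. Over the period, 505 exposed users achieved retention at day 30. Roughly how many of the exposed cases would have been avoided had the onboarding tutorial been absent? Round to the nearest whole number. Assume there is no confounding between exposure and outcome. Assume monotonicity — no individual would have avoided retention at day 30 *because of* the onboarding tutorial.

Let p₁ = 0.126, p₀ = 0.0871.
PN = (p₁ − p₀)/p₁ = (0.126 − 0.0871) / 0.126 ≈ 0.30873.
Attributable cases ≈ PN × (exposed cases) = 0.30873 × 505 ≈ 155.91.

about 156 cases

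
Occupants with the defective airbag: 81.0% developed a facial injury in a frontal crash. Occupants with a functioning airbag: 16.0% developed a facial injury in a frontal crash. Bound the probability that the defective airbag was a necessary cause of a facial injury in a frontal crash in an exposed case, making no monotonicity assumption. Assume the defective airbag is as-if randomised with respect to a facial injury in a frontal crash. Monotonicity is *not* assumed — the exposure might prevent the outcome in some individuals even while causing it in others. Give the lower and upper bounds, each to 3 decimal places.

p₁ = 0.81, p₀ = 0.16.
Under exogeneity alone the bounds on PN are max{0,(p₁−p₀)/p₁} ≤ PN ≤ min{1,(1−p₀)/p₁}.
  lower = (p₁ − p₀)/p₁ = 0.65 / 0.81 ≈ 0.8025
  upper = min{1, (1 − p₀)/p₁} = 0.84 / 0.81 ≈ 1.0370 → capped at 1

0.802 ≤ PN ≤ 1.000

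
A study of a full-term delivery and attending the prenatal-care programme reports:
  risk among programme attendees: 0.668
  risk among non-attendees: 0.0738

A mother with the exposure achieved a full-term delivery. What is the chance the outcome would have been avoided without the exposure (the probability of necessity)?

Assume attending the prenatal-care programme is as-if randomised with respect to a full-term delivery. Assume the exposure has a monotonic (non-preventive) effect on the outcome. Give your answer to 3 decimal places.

Let p₁ = 0.668, p₀ = 0.0738.
Under exogeneity and monotonicity, PN = (p₁ − p₀) / p₁.
PN = (0.668 − 0.0738) / 0.668 = 0.5942 / 0.668 ≈ 0.8895

PN ≈ 0.890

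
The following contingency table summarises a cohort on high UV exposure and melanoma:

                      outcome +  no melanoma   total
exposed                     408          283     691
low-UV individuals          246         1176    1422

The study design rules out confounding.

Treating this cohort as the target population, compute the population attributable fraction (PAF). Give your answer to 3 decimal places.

PAF ≈ 0.441

p₁ = P(outcome | exposed) = 408/691 = 0.59045
p₀ = P(outcome | unexposed) = 246/1422 = 0.173
Exposure prevalence π = 691/2113 = 0.32702; overall risk P(Y=1) = 0.30951.
Under exogeneity, PAF = [P(Y=1) − p₀]/P(Y=1).
PAF = (0.30951 − 0.173) / 0.30951 ≈ 0.4411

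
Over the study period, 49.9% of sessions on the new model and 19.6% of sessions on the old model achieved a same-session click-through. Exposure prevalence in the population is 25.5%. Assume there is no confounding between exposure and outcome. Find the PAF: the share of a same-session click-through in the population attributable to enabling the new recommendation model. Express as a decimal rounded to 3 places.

PAF ≈ 0.283

p₁ = 0.499, p₀ = 0.196.
Overall risk P(Y=1) = π·p₁ + (1−π)·p₀ = 0.255×0.499 + 0.745×0.196 = 0.27326.
Under exogeneity, PAF = [P(Y=1) − p₀] / P(Y=1).
PAF = (0.27326 − 0.196) / 0.27326 ≈ 0.2827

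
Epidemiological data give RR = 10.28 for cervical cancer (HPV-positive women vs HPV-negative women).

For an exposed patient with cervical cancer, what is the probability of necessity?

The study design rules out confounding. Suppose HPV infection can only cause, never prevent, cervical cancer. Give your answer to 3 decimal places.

PN ≈ 0.903

Under exogeneity and monotonicity, PN = (RR − 1) / RR = 1 − 1/RR.
PN = (10.28 − 1) / 10.28 = 9.28 / 10.28 ≈ 0.9027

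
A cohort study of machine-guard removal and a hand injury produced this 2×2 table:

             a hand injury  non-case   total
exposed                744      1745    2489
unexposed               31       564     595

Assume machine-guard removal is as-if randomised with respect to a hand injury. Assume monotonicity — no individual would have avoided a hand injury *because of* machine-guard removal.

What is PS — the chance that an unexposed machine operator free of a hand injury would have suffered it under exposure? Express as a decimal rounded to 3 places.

p₁ = P(outcome | exposed) = 744/2489 = 0.29892
p₀ = P(outcome | unexposed) = 31/595 = 0.052101
Under exogeneity and monotonicity, PS = (p₁ − p₀) / (1 − p₀).
PS = (0.29892 − 0.052101) / (1 − 0.052101) = 0.24681 / 0.9479 ≈ 0.2604

PS ≈ 0.260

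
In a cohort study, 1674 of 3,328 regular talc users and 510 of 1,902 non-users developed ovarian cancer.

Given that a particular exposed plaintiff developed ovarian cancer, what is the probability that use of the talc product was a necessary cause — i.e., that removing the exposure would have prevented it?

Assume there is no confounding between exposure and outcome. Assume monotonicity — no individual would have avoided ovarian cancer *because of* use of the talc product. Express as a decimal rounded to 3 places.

PN ≈ 0.467

p₁ = P(outcome | exposed) = 1674/3328 = 0.503
p₀ = P(outcome | unexposed) = 510/1902 = 0.26814
Under exogeneity and monotonicity, PN = (p₁ − p₀) / p₁.
PN = (0.503 − 0.26814) / 0.503 = 0.23487 / 0.503 ≈ 0.4669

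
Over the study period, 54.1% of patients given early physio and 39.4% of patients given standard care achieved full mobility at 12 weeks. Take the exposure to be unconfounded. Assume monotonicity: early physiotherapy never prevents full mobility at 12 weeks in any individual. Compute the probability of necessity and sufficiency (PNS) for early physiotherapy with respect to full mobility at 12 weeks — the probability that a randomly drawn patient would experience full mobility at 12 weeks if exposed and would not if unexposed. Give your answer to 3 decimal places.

p₁ = 0.541, p₀ = 0.394.
Under exogeneity and monotonicity, PNS = p₁ − p₀.
PNS = 0.541 − 0.394 = 0.147

PNS ≈ 0.147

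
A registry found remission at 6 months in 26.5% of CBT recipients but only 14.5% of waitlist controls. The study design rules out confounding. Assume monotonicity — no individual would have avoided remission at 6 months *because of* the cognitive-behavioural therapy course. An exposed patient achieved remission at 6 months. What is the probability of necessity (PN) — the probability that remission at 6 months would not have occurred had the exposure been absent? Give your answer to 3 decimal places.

p₁ = 0.265, p₀ = 0.145.
Under exogeneity and monotonicity, PN = (p₁ − p₀) / p₁.
PN = (0.265 − 0.145) / 0.265 = 0.12 / 0.265 ≈ 0.4528

PN ≈ 0.453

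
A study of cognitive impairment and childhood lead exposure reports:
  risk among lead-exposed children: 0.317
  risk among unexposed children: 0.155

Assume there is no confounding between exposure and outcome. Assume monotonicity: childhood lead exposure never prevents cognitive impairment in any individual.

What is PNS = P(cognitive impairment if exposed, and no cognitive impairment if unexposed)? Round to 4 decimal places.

Let p₁ = 0.317, p₀ = 0.155.
Under exogeneity and monotonicity, PNS = p₁ − p₀.
PNS = 0.317 − 0.155 = 0.162

PNS ≈ 0.1620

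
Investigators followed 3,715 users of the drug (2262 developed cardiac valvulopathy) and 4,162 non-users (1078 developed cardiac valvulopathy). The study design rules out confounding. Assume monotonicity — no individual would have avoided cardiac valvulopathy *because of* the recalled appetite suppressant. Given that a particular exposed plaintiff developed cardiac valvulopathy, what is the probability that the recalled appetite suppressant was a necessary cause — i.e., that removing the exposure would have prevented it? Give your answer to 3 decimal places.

PN ≈ 0.575

p₁ = P(outcome | exposed) = 2262/3715 = 0.60888
p₀ = P(outcome | unexposed) = 1078/4162 = 0.25901
Under exogeneity and monotonicity, PN = (p₁ − p₀) / p₁.
PN = (0.60888 − 0.25901) / 0.60888 = 0.34987 / 0.60888 ≈ 0.5746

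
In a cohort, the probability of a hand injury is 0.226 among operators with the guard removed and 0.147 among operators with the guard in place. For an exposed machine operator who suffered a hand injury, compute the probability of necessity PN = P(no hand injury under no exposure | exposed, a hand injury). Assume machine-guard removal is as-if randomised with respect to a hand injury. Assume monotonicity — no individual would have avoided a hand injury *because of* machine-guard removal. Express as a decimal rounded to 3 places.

Let p₁ = 0.226, p₀ = 0.147.
Under exogeneity and monotonicity, PN = (p₁ − p₀) / p₁.
PN = (0.226 − 0.147) / 0.226 = 0.079 / 0.226 ≈ 0.3496

PN ≈ 0.350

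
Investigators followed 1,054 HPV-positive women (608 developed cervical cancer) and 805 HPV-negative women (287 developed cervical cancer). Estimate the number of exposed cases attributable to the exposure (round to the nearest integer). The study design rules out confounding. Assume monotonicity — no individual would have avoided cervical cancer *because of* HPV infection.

p₁ = P(outcome | exposed) = 608/1054 = 0.57685
p₀ = P(outcome | unexposed) = 287/805 = 0.35652
PN = (p₁ − p₀)/p₁ = (0.57685 − 0.35652) / 0.57685 ≈ 0.38195.
Attributable cases ≈ PN × (exposed cases) = 0.38195 × 608 ≈ 232.23.

about 232 cases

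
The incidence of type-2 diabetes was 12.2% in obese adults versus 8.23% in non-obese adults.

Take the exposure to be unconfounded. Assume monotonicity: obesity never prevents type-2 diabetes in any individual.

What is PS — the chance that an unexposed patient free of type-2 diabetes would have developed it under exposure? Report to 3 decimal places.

p₁ = 0.122, p₀ = 0.0823.
Under exogeneity and monotonicity, PS = (p₁ − p₀) / (1 − p₀).
PS = (0.122 − 0.0823) / (1 − 0.0823) = 0.0397 / 0.9177 ≈ 0.0433

PS ≈ 0.043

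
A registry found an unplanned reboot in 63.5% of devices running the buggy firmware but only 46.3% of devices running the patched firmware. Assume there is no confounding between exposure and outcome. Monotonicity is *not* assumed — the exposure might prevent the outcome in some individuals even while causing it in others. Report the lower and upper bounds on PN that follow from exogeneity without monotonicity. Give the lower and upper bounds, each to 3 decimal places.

p₁ = 0.635, p₀ = 0.463.
Under exogeneity alone the bounds on PN are max{0,(p₁−p₀)/p₁} ≤ PN ≤ min{1,(1−p₀)/p₁}.
  lower = (p₁ − p₀)/p₁ = 0.172 / 0.635 ≈ 0.2709
  upper = min{1, (1 − p₀)/p₁} = 0.537 / 0.635 ≈ 0.8457

0.271 ≤ PN ≤ 0.846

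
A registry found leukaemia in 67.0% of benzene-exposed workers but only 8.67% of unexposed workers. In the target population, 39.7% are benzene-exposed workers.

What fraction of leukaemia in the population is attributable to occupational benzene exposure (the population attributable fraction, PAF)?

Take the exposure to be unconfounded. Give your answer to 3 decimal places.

PAF ≈ 0.728

p₁ = 0.67, p₀ = 0.0867.
Overall risk P(Y=1) = π·p₁ + (1−π)·p₀ = 0.397×0.67 + 0.603×0.0867 = 0.31827.
Under exogeneity, PAF = [P(Y=1) − p₀] / P(Y=1).
PAF = (0.31827 − 0.0867) / 0.31827 ≈ 0.7276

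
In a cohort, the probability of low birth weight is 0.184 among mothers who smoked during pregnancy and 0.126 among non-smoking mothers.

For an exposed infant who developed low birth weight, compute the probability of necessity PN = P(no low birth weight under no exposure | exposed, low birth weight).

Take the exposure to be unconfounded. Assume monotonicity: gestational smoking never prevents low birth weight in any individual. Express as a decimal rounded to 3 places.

PN ≈ 0.315

Let p₁ = 0.184, p₀ = 0.126.
Under exogeneity and monotonicity, PN = (p₁ − p₀) / p₁.
PN = (0.184 − 0.126) / 0.184 = 0.058 / 0.184 ≈ 0.3152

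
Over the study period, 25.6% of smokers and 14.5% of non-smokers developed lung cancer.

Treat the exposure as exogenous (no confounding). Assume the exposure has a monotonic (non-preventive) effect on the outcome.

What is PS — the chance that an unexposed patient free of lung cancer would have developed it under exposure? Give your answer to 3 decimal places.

PS ≈ 0.130

p₁ = 0.256, p₀ = 0.145.
Under exogeneity and monotonicity, PS = (p₁ − p₀) / (1 − p₀).
PS = (0.256 − 0.145) / (1 − 0.145) = 0.111 / 0.855 ≈ 0.1298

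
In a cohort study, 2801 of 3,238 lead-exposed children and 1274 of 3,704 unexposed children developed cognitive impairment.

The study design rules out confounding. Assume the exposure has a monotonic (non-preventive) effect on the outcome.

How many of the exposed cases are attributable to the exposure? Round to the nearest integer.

about 1687 cases

p₁ = P(outcome | exposed) = 2801/3238 = 0.86504
p₀ = P(outcome | unexposed) = 1274/3704 = 0.34395
PN = (p₁ − p₀)/p₁ = (0.86504 − 0.34395) / 0.86504 ≈ 0.60239.
Attributable cases ≈ PN × (exposed cases) = 0.60239 × 2801 ≈ 1687.28.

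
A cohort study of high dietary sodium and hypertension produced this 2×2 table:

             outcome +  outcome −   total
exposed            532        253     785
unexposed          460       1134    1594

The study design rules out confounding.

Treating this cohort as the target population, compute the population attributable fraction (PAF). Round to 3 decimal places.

PAF ≈ 0.308

p₁ = P(outcome | exposed) = 532/785 = 0.67771
p₀ = P(outcome | unexposed) = 460/1594 = 0.28858
Exposure prevalence π = 785/2379 = 0.32997; overall risk P(Y=1) = 0.41698.
Under exogeneity, PAF = [P(Y=1) − p₀]/P(Y=1).
PAF = (0.41698 − 0.28858) / 0.41698 ≈ 0.3079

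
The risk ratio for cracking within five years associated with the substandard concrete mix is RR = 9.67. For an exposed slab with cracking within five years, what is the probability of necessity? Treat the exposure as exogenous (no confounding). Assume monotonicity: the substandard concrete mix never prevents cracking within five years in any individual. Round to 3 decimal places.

Under exogeneity and monotonicity, PN = (RR − 1) / RR = 1 − 1/RR.
PN = (9.67 − 1) / 9.67 = 8.67 / 9.67 ≈ 0.8966

PN ≈ 0.897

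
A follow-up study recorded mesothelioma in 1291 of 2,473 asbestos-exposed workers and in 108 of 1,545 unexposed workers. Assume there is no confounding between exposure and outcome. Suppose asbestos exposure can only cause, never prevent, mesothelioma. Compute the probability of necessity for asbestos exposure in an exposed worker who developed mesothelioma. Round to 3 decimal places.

PN ≈ 0.866

p₁ = P(outcome | exposed) = 1291/2473 = 0.52204
p₀ = P(outcome | unexposed) = 108/1545 = 0.069903
Under exogeneity and monotonicity, PN = (p₁ − p₀) / p₁.
PN = (0.52204 − 0.069903) / 0.52204 = 0.45214 / 0.52204 ≈ 0.8661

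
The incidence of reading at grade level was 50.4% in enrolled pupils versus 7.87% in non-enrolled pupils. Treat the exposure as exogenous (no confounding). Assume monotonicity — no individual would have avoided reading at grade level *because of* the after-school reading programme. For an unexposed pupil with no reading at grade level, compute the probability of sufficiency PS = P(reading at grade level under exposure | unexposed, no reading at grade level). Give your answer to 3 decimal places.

p₁ = 0.504, p₀ = 0.0787.
Under exogeneity and monotonicity, PS = (p₁ − p₀) / (1 − p₀).
PS = (0.504 − 0.0787) / (1 − 0.0787) = 0.4253 / 0.9213 ≈ 0.4616

PS ≈ 0.462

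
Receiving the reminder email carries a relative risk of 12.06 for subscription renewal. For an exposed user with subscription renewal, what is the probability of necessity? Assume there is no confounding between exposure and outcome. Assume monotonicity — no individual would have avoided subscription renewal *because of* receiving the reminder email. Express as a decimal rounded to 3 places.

PN ≈ 0.917

Under exogeneity and monotonicity, PN = (RR − 1) / RR = 1 − 1/RR.
PN = (12.06 − 1) / 12.06 = 11.06 / 12.06 ≈ 0.9171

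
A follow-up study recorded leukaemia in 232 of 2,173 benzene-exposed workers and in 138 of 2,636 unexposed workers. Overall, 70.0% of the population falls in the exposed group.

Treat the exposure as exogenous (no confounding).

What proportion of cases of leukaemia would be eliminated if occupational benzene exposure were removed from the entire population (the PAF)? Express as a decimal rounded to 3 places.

PAF ≈ 0.421

p₁ = P(outcome | exposed) = 232/2173 = 0.10676
p₀ = P(outcome | unexposed) = 138/2636 = 0.052352
Overall risk P(Y=1) = π·p₁ + (1−π)·p₀ = 0.7×0.10676 + 0.3×0.052352 = 0.090441.
Under exogeneity, PAF = [P(Y=1) − p₀] / P(Y=1).
PAF = (0.090441 − 0.052352) / 0.090441 ≈ 0.4211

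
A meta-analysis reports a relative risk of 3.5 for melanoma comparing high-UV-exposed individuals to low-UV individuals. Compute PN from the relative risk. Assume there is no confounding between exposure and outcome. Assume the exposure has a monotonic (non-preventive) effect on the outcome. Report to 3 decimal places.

PN ≈ 0.714

Under exogeneity and monotonicity, PN = (RR − 1) / RR = 1 − 1/RR.
PN = (3.5 − 1) / 3.5 = 2.5 / 3.5 ≈ 0.7143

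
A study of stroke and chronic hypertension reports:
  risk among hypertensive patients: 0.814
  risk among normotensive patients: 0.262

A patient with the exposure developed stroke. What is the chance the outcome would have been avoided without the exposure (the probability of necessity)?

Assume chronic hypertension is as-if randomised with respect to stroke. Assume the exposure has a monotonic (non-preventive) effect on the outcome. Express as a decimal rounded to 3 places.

Let p₁ = 0.814, p₀ = 0.262.
Under exogeneity and monotonicity, PN = (p₁ − p₀) / p₁.
PN = (0.814 − 0.262) / 0.814 = 0.552 / 0.814 ≈ 0.6781

PN ≈ 0.678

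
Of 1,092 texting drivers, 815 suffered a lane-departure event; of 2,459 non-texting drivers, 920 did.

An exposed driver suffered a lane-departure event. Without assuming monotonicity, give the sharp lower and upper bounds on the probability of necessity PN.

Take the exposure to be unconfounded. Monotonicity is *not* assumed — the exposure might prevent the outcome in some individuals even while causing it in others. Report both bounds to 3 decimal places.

0.499 ≤ PN ≤ 0.839

p₁ = P(outcome | exposed) = 815/1092 = 0.74634
p₀ = P(outcome | unexposed) = 920/2459 = 0.37414
Under exogeneity alone the bounds on PN are max{0,(p₁−p₀)/p₁} ≤ PN ≤ min{1,(1−p₀)/p₁}.
  lower = (p₁ − p₀)/p₁ = 0.3722 / 0.74634 ≈ 0.4987
  upper = min{1, (1 − p₀)/p₁} = 0.62586 / 0.74634 ≈ 0.8386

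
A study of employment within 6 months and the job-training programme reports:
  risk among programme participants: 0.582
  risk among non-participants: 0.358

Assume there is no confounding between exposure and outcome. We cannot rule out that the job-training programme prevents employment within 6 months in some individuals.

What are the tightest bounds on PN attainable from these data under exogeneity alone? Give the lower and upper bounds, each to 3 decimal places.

Let p₁ = 0.582, p₀ = 0.358.
Under exogeneity alone the bounds on PN are max{0,(p₁−p₀)/p₁} ≤ PN ≤ min{1,(1−p₀)/p₁}.
  lower = (p₁ − p₀)/p₁ = 0.224 / 0.582 ≈ 0.3849
  upper = min{1, (1 − p₀)/p₁} = 0.642 / 0.582 ≈ 1.1031 → capped at 1

0.385 ≤ PN ≤ 1.000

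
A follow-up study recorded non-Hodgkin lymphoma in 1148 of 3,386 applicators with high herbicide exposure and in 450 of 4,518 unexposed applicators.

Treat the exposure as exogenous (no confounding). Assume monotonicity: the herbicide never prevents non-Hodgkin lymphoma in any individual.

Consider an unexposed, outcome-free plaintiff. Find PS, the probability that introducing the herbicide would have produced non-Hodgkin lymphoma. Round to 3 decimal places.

p₁ = P(outcome | exposed) = 1148/3386 = 0.33904
p₀ = P(outcome | unexposed) = 450/4518 = 0.099602
Under exogeneity and monotonicity, PS = (p₁ − p₀) / (1 − p₀).
PS = (0.33904 − 0.099602) / (1 − 0.099602) = 0.23944 / 0.9004 ≈ 0.2659

PS ≈ 0.266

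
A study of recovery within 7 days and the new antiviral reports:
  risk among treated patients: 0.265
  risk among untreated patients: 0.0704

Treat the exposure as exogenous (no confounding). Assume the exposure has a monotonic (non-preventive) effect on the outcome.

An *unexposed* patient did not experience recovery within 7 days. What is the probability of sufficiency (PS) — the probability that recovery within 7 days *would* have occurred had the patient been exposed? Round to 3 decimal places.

Let p₁ = 0.265, p₀ = 0.0704.
Under exogeneity and monotonicity, PS = (p₁ − p₀) / (1 − p₀).
PS = (0.265 − 0.0704) / (1 − 0.0704) = 0.1946 / 0.9296 ≈ 0.2093

PS ≈ 0.209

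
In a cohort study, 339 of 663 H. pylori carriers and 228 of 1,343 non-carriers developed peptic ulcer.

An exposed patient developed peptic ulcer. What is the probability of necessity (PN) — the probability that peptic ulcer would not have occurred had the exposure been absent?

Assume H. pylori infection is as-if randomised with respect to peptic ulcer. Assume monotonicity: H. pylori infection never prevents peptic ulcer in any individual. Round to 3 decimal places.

p₁ = P(outcome | exposed) = 339/663 = 0.51131
p₀ = P(outcome | unexposed) = 228/1343 = 0.16977
Under exogeneity and monotonicity, PN = (p₁ − p₀) / p₁.
PN = (0.51131 − 0.16977) / 0.51131 = 0.34154 / 0.51131 ≈ 0.6680

PN ≈ 0.668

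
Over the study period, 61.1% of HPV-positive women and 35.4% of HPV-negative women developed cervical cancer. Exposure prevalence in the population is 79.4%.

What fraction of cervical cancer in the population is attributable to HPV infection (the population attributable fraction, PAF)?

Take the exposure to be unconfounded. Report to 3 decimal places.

PAF ≈ 0.366

p₁ = 0.611, p₀ = 0.354.
Overall risk P(Y=1) = π·p₁ + (1−π)·p₀ = 0.794×0.611 + 0.206×0.354 = 0.55806.
Under exogeneity, PAF = [P(Y=1) − p₀] / P(Y=1).
PAF = (0.55806 − 0.354) / 0.55806 ≈ 0.3657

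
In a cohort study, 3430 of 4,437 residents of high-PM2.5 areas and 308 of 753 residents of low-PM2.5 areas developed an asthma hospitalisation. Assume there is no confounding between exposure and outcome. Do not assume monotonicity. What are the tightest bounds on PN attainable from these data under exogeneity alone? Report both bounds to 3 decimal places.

0.471 ≤ PN ≤ 0.764

p₁ = P(outcome | exposed) = 3430/4437 = 0.77304
p₀ = P(outcome | unexposed) = 308/753 = 0.40903
Under exogeneity alone the bounds on PN are max{0,(p₁−p₀)/p₁} ≤ PN ≤ min{1,(1−p₀)/p₁}.
  lower = (p₁ − p₀)/p₁ = 0.36401 / 0.77304 ≈ 0.4709
  upper = min{1, (1 − p₀)/p₁} = 0.59097 / 0.77304 ≈ 0.7645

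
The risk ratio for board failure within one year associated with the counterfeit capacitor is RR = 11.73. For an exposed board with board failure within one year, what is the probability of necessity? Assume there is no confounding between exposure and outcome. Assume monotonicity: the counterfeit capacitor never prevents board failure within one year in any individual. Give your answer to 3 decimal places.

PN ≈ 0.915

Under exogeneity and monotonicity, PN = (RR − 1) / RR = 1 − 1/RR.
PN = (11.73 − 1) / 11.73 = 10.73 / 11.73 ≈ 0.9147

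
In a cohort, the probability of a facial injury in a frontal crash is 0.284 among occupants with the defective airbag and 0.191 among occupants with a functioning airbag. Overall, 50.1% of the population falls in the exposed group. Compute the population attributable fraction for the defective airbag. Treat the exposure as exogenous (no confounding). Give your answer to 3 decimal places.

PAF ≈ 0.196

Let p₁ = 0.284, p₀ = 0.191.
Overall risk P(Y=1) = π·p₁ + (1−π)·p₀ = 0.501×0.284 + 0.499×0.191 = 0.23759.
Under exogeneity, PAF = [P(Y=1) − p₀] / P(Y=1).
PAF = (0.23759 − 0.191) / 0.23759 ≈ 0.1961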